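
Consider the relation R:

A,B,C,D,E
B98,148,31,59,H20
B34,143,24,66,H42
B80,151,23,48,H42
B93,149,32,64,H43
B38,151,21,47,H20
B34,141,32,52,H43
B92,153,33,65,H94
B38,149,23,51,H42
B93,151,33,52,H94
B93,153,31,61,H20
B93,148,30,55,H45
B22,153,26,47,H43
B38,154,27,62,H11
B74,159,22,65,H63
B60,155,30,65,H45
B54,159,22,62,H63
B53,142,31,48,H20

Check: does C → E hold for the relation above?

C=31: 3 rows → E = H20, H20, H20 ✓
C=24: 1 row → E = H42 ✓
C=23: 2 rows → E = H42, H42 ✓
C=32: 2 rows → E = H43, H43 ✓
C=21: 1 row → E = H20 ✓
C=33: 2 rows → E = H94, H94 ✓
C=30: 2 rows → E = H45, H45 ✓
C=26: 1 row → E = H43 ✓
C=27: 1 row → E = H11 ✓
C=22: 2 rows → E = H63, H63 ✓
Every C value is associated with a single E value, so C → E holds.

Yes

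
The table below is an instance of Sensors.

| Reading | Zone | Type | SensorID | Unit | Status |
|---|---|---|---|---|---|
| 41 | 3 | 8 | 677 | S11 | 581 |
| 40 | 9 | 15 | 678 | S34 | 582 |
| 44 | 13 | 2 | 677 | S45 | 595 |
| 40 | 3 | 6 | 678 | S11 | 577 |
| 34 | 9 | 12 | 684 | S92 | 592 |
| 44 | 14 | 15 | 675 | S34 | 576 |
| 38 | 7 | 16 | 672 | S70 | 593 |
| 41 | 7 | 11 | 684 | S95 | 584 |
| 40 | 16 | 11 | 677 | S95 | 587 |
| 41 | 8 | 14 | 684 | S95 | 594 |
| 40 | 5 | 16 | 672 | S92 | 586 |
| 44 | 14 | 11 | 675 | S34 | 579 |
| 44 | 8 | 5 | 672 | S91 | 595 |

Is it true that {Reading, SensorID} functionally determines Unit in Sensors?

(Reading=41, SensorID=677): 1 row → Unit = S11 ✓
(Reading=40, SensorID=678): 2 rows → Unit takes values {S34, S11} — violation
(Reading=44, SensorID=677): 1 row → Unit = S45 ✓
(Reading=34, SensorID=684): 1 row → Unit = S92 ✓
(Reading=44, SensorID=675): 2 rows → Unit = S34, S34 ✓
(Reading=38, SensorID=672): 1 row → Unit = S70 ✓
(Reading=41, SensorID=684): 2 rows → Unit = S95, S95 ✓
(Reading=40, SensorID=677): 1 row → Unit = S95 ✓
(Reading=40, SensorID=672): 1 row → Unit = S92 ✓
(Reading=44, SensorID=672): 1 row → Unit = S91 ✓
Two rows agree on {Reading, SensorID} but differ on Unit, so {Reading, SensorID} -> Unit does not hold.

No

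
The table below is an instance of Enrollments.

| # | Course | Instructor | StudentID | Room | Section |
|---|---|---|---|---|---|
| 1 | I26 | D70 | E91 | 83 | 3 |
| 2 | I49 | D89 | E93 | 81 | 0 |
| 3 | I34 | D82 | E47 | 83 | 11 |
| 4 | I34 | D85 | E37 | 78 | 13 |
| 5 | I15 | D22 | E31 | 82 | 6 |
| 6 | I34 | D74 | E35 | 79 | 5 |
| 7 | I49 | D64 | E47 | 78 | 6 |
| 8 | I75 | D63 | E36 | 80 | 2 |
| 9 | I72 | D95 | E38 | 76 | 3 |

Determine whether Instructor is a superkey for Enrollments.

Yes

All 9 rows have distinct Instructor values, so Instructor → (all attributes) holds and Instructor is a superkey.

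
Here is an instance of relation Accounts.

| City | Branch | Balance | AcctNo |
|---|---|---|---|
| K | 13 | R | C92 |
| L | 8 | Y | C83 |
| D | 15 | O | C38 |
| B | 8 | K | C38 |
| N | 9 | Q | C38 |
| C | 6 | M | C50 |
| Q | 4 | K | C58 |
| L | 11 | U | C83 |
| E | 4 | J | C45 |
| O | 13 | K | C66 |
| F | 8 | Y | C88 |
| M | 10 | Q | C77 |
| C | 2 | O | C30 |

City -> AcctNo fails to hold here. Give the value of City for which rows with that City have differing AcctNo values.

City=K: 1 row → AcctNo = C92 ✓
City=L: 2 rows → AcctNo = C83, C83 ✓
City=D: 1 row → AcctNo = C38 ✓
City=B: 1 row → AcctNo = C38 ✓
City=N: 1 row → AcctNo = C38 ✓
City=C: 2 rows → AcctNo takes values {C50, C30} — violation
City=Q: 1 row → AcctNo = C58 ✓
City=E: 1 row → AcctNo = C45 ✓
City=O: 1 row → AcctNo = C66 ✓
City=F: 1 row → AcctNo = C88 ✓
City=M: 1 row → AcctNo = C77 ✓
The only City value with inconsistent AcctNo is City=C.

C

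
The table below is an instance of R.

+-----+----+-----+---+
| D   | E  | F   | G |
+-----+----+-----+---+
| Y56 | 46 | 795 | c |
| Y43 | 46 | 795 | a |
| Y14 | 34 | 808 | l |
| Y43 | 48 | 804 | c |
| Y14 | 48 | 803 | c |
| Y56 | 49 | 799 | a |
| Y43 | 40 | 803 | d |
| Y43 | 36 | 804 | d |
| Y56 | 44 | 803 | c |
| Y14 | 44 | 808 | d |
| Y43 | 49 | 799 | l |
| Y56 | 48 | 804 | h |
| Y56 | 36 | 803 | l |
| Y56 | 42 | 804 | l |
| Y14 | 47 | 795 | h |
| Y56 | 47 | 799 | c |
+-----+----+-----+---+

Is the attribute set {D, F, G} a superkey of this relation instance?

All 16 rows have distinct {D, F, G} values, so {D, F, G} → (all attributes) holds and {D, F, G} is a superkey.

Yes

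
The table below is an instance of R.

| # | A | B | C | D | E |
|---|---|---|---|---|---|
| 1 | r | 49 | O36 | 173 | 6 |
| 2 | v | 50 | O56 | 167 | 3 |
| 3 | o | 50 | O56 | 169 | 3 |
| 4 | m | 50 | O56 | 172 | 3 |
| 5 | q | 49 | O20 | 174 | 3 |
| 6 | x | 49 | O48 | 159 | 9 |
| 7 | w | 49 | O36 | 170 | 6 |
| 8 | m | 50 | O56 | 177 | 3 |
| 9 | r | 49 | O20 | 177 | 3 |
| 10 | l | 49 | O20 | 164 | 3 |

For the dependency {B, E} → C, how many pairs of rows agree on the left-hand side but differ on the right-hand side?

0

(B=49, E=6): all 2 rows agree on C — 0 pairs.
(B=50, E=3): all 4 rows agree on C — 0 pairs.
(B=49, E=3): all 3 rows agree on C — 0 pairs.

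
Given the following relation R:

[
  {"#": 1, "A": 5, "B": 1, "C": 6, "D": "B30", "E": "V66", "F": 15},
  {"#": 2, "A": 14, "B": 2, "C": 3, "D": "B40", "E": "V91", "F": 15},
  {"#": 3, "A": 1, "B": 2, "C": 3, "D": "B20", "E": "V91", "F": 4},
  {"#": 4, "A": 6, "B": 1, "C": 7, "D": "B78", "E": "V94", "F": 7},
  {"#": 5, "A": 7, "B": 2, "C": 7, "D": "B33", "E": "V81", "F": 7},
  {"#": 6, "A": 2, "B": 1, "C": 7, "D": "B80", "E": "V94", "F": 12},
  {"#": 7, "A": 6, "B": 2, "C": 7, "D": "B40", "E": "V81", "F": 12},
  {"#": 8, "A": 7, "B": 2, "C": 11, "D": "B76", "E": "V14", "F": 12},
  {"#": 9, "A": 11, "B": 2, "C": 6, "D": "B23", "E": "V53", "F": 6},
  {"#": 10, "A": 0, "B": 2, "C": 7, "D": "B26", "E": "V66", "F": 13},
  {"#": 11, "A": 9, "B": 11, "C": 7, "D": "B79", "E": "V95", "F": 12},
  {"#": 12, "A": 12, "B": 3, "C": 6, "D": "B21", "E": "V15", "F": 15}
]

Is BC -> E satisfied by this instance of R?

(B=1, C=6): row 1 → E = V66 ✓
(B=2, C=3): rows 2, 3 → E = V91, V91 ✓
(B=1, C=7): rows 4, 6 → E = V94, V94 ✓
(B=2, C=7): rows 5, 7, 10 → E takes values {V81, V66} — violation
(B=2, C=11): row 8 → E = V14 ✓
(B=2, C=6): row 9 → E = V53 ✓
(B=11, C=7): row 11 → E = V95 ✓
(B=3, C=6): row 12 → E = V15 ✓
Two rows agree on BC but differ on E, so BC -> E does not hold.

No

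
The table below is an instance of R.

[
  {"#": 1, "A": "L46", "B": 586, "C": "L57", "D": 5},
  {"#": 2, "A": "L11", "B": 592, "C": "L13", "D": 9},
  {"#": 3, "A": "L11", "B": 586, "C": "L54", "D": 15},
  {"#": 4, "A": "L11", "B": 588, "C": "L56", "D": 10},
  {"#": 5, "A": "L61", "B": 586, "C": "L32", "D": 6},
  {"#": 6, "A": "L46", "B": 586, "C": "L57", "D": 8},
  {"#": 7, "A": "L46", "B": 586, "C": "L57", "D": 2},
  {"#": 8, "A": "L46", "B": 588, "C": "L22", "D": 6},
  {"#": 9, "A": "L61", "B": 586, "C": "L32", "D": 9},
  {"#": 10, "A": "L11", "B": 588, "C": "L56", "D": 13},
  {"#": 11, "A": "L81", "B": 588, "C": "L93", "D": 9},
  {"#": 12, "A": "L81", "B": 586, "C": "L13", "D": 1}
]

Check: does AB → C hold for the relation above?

(A=L46, B=586): rows 1, 6, 7 → C = L57, L57, L57 ✓
(A=L11, B=592): row 2 → C = L13 ✓
(A=L11, B=586): row 3 → C = L54 ✓
(A=L11, B=588): rows 4, 10 → C = L56, L56 ✓
(A=L61, B=586): rows 5, 9 → C = L32, L32 ✓
(A=L46, B=588): row 8 → C = L22 ✓
(A=L81, B=588): row 11 → C = L93 ✓
(A=L81, B=586): row 12 → C = L13 ✓
Every AB value is associated with a single C value, so AB → C holds.

Yes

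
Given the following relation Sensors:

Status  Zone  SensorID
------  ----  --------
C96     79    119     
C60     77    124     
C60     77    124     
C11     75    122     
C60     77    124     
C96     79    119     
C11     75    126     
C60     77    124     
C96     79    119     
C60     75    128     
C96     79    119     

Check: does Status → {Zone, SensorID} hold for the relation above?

No

Status=C96: 4 rows → {Zone,SensorID} = (79, 119), (79, 119), (79, 119), (79, 119) ✓
Status=C60: 5 rows → {Zone,SensorID} takes values {(77, 124), (75, 128)} — violation
Status=C11: 2 rows → {Zone,SensorID} takes values {(75, 122), (75, 126)} — violation
Two rows agree on Status but differ on {Zone, SensorID}, so Status → {Zone, SensorID} does not hold.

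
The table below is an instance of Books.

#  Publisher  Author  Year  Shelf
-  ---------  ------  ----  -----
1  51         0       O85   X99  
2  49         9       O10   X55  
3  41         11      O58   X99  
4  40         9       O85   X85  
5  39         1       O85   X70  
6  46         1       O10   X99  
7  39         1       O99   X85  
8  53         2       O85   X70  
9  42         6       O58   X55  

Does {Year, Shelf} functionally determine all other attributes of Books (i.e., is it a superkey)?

Rows 5 and 8 have the same {Year, Shelf} value (Year=O85, Shelf=X70) but are distinct tuples, so {Year, Shelf} does not determine every attribute — not a superkey.

No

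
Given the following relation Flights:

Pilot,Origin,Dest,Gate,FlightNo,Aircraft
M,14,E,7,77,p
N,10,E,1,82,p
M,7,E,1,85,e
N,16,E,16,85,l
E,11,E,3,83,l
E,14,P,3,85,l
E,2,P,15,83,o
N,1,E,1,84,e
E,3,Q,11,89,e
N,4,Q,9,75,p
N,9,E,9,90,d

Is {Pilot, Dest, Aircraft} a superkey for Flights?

Yes

All 11 rows have distinct {Pilot, Dest, Aircraft} values, so {Pilot, Dest, Aircraft} → (all attributes) holds and {Pilot, Dest, Aircraft} is a superkey.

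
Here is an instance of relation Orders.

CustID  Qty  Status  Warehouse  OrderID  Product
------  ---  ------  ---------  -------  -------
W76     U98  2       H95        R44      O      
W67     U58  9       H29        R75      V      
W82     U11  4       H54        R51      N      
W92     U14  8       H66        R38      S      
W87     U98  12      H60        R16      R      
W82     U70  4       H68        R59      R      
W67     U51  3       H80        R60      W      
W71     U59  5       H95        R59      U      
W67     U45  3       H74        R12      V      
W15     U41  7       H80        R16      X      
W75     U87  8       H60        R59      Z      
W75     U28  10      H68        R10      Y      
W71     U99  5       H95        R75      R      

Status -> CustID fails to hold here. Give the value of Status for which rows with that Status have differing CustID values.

Status=2: 1 row → CustID = W76 ✓
Status=9: 1 row → CustID = W67 ✓
Status=4: 2 rows → CustID = W82, W82 ✓
Status=8: 2 rows → CustID takes values {W92, W75} — violation
Status=12: 1 row → CustID = W87 ✓
Status=3: 2 rows → CustID = W67, W67 ✓
Status=5: 2 rows → CustID = W71, W71 ✓
Status=7: 1 row → CustID = W15 ✓
Status=10: 1 row → CustID = W75 ✓
The only Status value with inconsistent CustID is Status=8.

8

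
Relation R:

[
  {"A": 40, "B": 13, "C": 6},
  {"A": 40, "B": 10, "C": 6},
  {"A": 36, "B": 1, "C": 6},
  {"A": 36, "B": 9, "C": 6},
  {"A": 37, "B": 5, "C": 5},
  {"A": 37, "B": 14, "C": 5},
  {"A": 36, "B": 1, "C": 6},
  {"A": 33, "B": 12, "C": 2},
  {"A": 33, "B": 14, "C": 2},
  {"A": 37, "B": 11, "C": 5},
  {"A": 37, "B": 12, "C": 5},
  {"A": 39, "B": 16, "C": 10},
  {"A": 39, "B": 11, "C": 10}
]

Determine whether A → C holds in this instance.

A=40: 2 rows → C = 6, 6 ✓
A=36: 3 rows → C = 6, 6, 6 ✓
A=37: 4 rows → C = 5, 5, 5, 5 ✓
A=33: 2 rows → C = 2, 2 ✓
A=39: 2 rows → C = 10, 10 ✓
Every A value is associated with a single C value, so A → C holds.

Yes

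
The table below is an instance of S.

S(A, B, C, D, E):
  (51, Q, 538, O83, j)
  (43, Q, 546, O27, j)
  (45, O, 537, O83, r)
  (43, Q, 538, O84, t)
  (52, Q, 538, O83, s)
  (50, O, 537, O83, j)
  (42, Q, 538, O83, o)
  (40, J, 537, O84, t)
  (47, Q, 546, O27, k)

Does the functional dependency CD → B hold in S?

Yes

(C=538, D=O83): 3 rows → B = Q, Q, Q ✓
(C=546, D=O27): 2 rows → B = Q, Q ✓
(C=537, D=O83): 2 rows → B = O, O ✓
(C=538, D=O84): 1 row → B = Q ✓
(C=537, D=O84): 1 row → B = J ✓
Every CD value is associated with a single B value, so CD → B holds.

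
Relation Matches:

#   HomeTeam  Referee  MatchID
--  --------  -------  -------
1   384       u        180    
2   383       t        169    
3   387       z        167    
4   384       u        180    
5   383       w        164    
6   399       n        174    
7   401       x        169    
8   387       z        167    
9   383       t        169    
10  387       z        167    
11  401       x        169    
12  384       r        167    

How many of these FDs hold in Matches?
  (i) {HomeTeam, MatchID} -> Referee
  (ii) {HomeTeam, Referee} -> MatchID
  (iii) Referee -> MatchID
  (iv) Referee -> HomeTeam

(i) {HomeTeam, MatchID} -> Referee: every LHS value maps to a single RHS value — holds.
(ii) {HomeTeam, Referee} -> MatchID: every LHS value maps to a single RHS value — holds.
(iii) Referee -> MatchID: every LHS value maps to a single RHS value — holds.
(iv) Referee -> HomeTeam: every LHS value maps to a single RHS value — holds.
4 of the 4 dependencies hold.

4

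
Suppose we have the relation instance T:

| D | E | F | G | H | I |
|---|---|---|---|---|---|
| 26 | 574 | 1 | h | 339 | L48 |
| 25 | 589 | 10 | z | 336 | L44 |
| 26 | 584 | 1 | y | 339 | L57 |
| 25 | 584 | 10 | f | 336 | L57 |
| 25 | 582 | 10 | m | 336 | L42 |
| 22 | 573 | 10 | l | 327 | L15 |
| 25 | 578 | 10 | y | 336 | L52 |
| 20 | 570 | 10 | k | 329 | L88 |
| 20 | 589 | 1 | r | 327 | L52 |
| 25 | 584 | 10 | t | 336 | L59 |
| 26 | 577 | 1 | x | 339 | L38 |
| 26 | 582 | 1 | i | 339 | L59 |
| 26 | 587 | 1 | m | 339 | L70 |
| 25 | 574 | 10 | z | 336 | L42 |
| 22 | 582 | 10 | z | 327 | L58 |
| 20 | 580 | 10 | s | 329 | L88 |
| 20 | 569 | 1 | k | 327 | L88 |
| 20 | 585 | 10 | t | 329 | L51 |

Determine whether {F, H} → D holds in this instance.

Yes

(F=1, H=339): 5 rows → D = 26, 26, 26, 26, 26 ✓
(F=10, H=336): 6 rows → D = 25, 25, 25, 25, 25, 25 ✓
(F=10, H=327): 2 rows → D = 22, 22 ✓
(F=10, H=329): 3 rows → D = 20, 20, 20 ✓
(F=1, H=327): 2 rows → D = 20, 20 ✓
Every {F, H} value is associated with a single D value, so {F, H} → D holds.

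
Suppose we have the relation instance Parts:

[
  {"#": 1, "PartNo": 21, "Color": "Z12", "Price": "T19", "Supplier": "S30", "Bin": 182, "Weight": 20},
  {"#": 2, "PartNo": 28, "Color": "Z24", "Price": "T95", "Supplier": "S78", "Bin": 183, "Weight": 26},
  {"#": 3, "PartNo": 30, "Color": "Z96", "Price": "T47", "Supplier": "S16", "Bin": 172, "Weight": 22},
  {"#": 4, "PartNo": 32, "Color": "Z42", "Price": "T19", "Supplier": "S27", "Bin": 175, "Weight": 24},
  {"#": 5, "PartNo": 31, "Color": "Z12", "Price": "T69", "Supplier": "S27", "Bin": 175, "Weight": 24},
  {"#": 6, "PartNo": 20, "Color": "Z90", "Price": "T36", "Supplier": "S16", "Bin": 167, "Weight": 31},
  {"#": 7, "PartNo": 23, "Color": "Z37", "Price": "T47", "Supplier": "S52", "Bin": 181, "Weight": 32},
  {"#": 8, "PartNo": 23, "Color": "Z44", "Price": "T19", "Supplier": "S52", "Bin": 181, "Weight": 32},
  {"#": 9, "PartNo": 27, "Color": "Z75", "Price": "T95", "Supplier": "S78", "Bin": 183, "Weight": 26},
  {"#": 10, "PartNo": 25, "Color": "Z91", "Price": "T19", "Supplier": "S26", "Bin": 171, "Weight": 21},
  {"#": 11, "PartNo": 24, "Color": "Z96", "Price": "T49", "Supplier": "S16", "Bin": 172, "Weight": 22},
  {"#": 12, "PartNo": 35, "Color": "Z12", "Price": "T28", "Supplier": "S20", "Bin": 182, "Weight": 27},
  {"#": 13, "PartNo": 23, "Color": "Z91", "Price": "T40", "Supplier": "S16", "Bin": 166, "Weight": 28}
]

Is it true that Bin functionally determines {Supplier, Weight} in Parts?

No

Bin=182: rows 1, 12 → {Supplier,Weight} takes values {(S30, 20), (S20, 27)} — violation
Bin=183: rows 2, 9 → {Supplier,Weight} = (S78, 26), (S78, 26) ✓
Bin=172: rows 3, 11 → {Supplier,Weight} = (S16, 22), (S16, 22) ✓
Bin=175: rows 4, 5 → {Supplier,Weight} = (S27, 24), (S27, 24) ✓
Bin=167: row 6 → {Supplier,Weight} = (S16, 31) ✓
Bin=181: rows 7, 8 → {Supplier,Weight} = (S52, 32), (S52, 32) ✓
Bin=171: row 10 → {Supplier,Weight} = (S26, 21) ✓
Bin=166: row 13 → {Supplier,Weight} = (S16, 28) ✓
Two rows agree on Bin but differ on {Supplier, Weight}, so Bin → {Supplier, Weight} does not hold.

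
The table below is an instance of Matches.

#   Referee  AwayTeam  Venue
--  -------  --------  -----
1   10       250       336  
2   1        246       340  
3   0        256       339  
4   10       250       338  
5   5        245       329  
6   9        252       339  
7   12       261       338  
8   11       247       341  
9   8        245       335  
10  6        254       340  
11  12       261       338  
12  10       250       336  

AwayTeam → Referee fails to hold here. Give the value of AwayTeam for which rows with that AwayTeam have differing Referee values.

AwayTeam=250: rows 1, 4, 12 → Referee = 10, 10, 10 ✓
AwayTeam=246: row 2 → Referee = 1 ✓
AwayTeam=256: row 3 → Referee = 0 ✓
AwayTeam=245: rows 5, 9 → Referee takes values {5, 8} — violation
AwayTeam=252: row 6 → Referee = 9 ✓
AwayTeam=261: rows 7, 11 → Referee = 12, 12 ✓
AwayTeam=247: row 8 → Referee = 11 ✓
AwayTeam=254: row 10 → Referee = 6 ✓
The only AwayTeam value with inconsistent Referee is AwayTeam=245.

245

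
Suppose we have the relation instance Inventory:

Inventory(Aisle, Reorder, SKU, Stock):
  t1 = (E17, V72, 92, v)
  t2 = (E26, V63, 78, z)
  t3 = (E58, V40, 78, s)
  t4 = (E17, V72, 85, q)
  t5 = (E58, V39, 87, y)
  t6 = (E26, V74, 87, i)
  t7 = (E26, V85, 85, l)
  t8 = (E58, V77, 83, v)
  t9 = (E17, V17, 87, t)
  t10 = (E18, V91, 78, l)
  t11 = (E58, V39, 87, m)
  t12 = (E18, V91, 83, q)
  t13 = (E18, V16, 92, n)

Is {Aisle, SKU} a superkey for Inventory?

No

Rows 5 and 11 have the same {Aisle, SKU} value (Aisle=E58, SKU=87) but are distinct tuples, so {Aisle, SKU} does not determine every attribute — not a superkey.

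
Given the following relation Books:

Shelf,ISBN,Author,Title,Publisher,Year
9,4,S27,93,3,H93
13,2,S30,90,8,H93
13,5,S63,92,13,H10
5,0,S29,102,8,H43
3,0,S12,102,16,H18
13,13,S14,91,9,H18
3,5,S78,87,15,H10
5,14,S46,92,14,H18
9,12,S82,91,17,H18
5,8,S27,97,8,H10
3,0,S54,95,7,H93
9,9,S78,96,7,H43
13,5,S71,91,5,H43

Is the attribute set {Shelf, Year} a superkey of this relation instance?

Yes

All 13 rows have distinct {Shelf, Year} values, so {Shelf, Year} → (all attributes) holds and {Shelf, Year} is a superkey.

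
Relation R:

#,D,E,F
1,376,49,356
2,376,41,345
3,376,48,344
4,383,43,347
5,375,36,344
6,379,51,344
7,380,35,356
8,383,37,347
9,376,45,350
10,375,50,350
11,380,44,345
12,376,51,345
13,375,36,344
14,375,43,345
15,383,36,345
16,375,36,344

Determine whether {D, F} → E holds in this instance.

(D=376, F=356): row 1 → E = 49 ✓
(D=376, F=345): rows 2, 12 → E takes values {41, 51} — violation
(D=376, F=344): row 3 → E = 48 ✓
(D=383, F=347): rows 4, 8 → E takes values {43, 37} — violation
(D=375, F=344): rows 5, 13, 16 → E = 36, 36, 36 ✓
(D=379, F=344): row 6 → E = 51 ✓
(D=380, F=356): row 7 → E = 35 ✓
(D=376, F=350): row 9 → E = 45 ✓
(D=375, F=350): row 10 → E = 50 ✓
(D=380, F=345): row 11 → E = 44 ✓
(D=375, F=345): row 14 → E = 43 ✓
(D=383, F=345): row 15 → E = 36 ✓
Two rows agree on {D, F} but differ on E, so {D, F} → E does not hold.

No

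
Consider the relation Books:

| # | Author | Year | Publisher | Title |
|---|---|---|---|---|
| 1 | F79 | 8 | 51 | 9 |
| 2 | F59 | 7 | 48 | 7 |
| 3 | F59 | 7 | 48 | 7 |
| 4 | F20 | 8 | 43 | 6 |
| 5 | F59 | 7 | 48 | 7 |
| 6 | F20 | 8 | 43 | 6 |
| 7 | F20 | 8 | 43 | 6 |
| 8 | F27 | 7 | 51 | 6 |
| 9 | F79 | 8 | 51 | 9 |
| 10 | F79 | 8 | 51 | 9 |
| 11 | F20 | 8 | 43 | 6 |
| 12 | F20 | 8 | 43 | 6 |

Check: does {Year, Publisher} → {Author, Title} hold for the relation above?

Yes

(Year=8, Publisher=51): rows 1, 9, 10 → {Author,Title} = (F79, 9), (F79, 9), (F79, 9) ✓
(Year=7, Publisher=48): rows 2, 3, 5 → {Author,Title} = (F59, 7), (F59, 7), (F59, 7) ✓
(Year=8, Publisher=43): rows 4, 6, 7, 11, 12 → {Author,Title} = (F20, 6), (F20, 6), (F20, 6), (F20, 6), (F20, 6) ✓
(Year=7, Publisher=51): row 8 → {Author,Title} = (F27, 6) ✓
Every {Year, Publisher} value is associated with a single {Author, Title} value, so {Year, Publisher} → {Author, Title} holds.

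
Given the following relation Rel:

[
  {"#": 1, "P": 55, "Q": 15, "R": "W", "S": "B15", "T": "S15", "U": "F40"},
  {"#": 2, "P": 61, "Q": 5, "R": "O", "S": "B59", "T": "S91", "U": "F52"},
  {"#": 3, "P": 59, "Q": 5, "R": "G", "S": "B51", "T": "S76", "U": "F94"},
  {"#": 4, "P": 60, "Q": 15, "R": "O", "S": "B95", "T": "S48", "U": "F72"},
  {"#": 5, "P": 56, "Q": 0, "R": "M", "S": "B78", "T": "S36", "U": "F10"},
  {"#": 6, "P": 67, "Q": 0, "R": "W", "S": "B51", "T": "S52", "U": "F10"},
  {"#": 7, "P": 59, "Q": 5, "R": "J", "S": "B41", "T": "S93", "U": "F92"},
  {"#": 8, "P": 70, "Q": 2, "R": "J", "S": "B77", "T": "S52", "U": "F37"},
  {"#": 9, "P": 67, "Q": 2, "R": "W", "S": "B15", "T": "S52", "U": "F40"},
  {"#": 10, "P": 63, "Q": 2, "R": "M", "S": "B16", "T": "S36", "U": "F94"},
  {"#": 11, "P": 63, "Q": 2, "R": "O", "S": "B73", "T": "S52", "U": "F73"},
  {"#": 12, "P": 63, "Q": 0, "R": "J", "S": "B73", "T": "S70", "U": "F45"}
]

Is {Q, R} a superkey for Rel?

All 12 rows have distinct {Q, R} values, so {Q, R} → (all attributes) holds and {Q, R} is a superkey.

Yes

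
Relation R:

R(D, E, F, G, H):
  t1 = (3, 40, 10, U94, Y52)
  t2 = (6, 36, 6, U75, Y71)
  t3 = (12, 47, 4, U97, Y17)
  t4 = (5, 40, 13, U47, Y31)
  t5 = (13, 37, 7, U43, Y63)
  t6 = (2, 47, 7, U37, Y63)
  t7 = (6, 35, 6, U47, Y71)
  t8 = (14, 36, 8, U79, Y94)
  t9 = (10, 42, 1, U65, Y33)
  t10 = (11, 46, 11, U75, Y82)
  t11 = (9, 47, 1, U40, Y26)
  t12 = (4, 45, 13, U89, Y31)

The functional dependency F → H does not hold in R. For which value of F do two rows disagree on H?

F=10: row 1 → H = Y52 ✓
F=6: rows 2, 7 → H = Y71, Y71 ✓
F=4: row 3 → H = Y17 ✓
F=13: rows 4, 12 → H = Y31, Y31 ✓
F=7: rows 5, 6 → H = Y63, Y63 ✓
F=8: row 8 → H = Y94 ✓
F=1: rows 9, 11 → H takes values {Y33, Y26} — violation
F=11: row 10 → H = Y82 ✓
The only F value with inconsistent H is F=1.

1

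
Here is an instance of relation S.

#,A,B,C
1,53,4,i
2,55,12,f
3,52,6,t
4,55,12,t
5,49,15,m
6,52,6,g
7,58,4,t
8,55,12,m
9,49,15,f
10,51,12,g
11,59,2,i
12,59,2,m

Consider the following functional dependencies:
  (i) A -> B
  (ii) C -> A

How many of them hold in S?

(i) A -> B: every LHS value maps to a single RHS value — holds.
(ii) C -> A: C=i: rows 1, 11 → A takes values {53, 59} — violation; C=f: rows 2, 9 → A takes values {55, 49} — violation; C=t: rows 3, 4, 7 → A takes values {52, 55, 58} — violation; C=m: rows 5, 8, 12 → A takes values {49, 55, 59} — violation; C=g: rows 6, 10 → A takes values {52, 51} — violation — fails.
1 of the 2 dependencies holds.

1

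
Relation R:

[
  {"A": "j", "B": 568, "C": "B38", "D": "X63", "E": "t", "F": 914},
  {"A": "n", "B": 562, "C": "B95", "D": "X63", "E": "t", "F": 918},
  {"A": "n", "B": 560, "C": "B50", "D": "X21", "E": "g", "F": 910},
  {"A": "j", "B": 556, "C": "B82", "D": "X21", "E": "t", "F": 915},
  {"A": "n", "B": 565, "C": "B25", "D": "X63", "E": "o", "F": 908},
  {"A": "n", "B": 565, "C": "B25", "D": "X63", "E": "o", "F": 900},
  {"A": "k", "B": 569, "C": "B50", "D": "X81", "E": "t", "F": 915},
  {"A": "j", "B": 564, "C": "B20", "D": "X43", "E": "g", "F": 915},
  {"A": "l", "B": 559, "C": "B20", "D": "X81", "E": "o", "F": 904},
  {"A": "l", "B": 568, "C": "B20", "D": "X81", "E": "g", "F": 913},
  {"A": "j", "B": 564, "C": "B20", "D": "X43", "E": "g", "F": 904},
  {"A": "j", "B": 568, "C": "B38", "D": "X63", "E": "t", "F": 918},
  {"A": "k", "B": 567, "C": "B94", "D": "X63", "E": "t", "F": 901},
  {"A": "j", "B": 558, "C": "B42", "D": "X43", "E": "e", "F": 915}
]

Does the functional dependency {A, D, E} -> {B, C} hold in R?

Yes

(A=j, D=X63, E=t): 2 rows → {B,C} = (568, B38), (568, B38) ✓
(A=n, D=X63, E=t): 1 row → {B,C} = (562, B95) ✓
(A=n, D=X21, E=g): 1 row → {B,C} = (560, B50) ✓
(A=j, D=X21, E=t): 1 row → {B,C} = (556, B82) ✓
(A=n, D=X63, E=o): 2 rows → {B,C} = (565, B25), (565, B25) ✓
(A=k, D=X81, E=t): 1 row → {B,C} = (569, B50) ✓
(A=j, D=X43, E=g): 2 rows → {B,C} = (564, B20), (564, B20) ✓
(A=l, D=X81, E=o): 1 row → {B,C} = (559, B20) ✓
(A=l, D=X81, E=g): 1 row → {B,C} = (568, B20) ✓
(A=k, D=X63, E=t): 1 row → {B,C} = (567, B94) ✓
(A=j, D=X43, E=e): 1 row → {B,C} = (558, B42) ✓
Every {A, D, E} value is associated with a single {B, C} value, so {A, D, E} -> {B, C} holds.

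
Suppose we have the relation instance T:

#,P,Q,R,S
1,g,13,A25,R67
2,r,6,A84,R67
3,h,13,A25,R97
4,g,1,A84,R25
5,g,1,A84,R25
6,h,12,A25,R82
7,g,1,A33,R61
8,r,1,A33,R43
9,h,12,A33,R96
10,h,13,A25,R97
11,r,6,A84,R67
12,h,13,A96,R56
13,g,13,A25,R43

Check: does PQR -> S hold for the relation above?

(P=g, Q=13, R=A25): rows 1, 13 → S takes values {R67, R43} — violation
(P=r, Q=6, R=A84): rows 2, 11 → S = R67, R67 ✓
(P=h, Q=13, R=A25): rows 3, 10 → S = R97, R97 ✓
(P=g, Q=1, R=A84): rows 4, 5 → S = R25, R25 ✓
(P=h, Q=12, R=A25): row 6 → S = R82 ✓
(P=g, Q=1, R=A33): row 7 → S = R61 ✓
(P=r, Q=1, R=A33): row 8 → S = R43 ✓
(P=h, Q=12, R=A33): row 9 → S = R96 ✓
(P=h, Q=13, R=A96): row 12 → S = R56 ✓
Two rows agree on PQR but differ on S, so PQR -> S does not hold.

No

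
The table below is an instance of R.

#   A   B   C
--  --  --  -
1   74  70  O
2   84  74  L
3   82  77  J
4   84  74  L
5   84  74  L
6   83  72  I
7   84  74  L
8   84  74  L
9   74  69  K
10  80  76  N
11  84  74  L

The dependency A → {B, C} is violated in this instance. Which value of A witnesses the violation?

A=74: rows 1, 9 → {B,C} takes values {(70, O), (69, K)} — violation
A=84: rows 2, 4, 5, 7, 8, 11 → {B,C} = (74, L), (74, L), (74, L), (74, L), (74, L), (74, L) ✓
A=82: row 3 → {B,C} = (77, J) ✓
A=83: row 6 → {B,C} = (72, I) ✓
A=80: row 10 → {B,C} = (76, N) ✓
The only A value with inconsistent RHS is A=74.

74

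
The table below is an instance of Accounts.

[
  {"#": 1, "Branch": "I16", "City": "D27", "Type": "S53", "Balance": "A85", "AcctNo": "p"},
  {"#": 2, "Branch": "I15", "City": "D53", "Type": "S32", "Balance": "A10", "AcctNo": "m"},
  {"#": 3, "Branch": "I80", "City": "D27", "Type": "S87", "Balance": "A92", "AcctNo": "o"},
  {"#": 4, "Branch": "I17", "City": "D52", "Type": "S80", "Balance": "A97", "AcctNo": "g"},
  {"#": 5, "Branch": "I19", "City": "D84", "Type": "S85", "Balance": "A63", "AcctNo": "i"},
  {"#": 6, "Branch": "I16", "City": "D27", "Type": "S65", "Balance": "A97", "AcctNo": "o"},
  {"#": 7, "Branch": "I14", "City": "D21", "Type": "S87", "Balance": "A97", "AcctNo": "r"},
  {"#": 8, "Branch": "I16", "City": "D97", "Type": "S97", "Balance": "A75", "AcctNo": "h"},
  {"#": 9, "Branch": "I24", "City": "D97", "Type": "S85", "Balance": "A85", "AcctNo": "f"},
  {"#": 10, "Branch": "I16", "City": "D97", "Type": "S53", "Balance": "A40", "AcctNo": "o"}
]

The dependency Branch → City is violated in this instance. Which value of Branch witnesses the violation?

I16

Branch=I16: rows 1, 6, 8, 10 → City takes values {D27, D97} — violation
Branch=I15: row 2 → City = D53 ✓
Branch=I80: row 3 → City = D27 ✓
Branch=I17: row 4 → City = D52 ✓
Branch=I19: row 5 → City = D84 ✓
Branch=I14: row 7 → City = D21 ✓
Branch=I24: row 9 → City = D97 ✓
The only Branch value with inconsistent City is Branch=I16.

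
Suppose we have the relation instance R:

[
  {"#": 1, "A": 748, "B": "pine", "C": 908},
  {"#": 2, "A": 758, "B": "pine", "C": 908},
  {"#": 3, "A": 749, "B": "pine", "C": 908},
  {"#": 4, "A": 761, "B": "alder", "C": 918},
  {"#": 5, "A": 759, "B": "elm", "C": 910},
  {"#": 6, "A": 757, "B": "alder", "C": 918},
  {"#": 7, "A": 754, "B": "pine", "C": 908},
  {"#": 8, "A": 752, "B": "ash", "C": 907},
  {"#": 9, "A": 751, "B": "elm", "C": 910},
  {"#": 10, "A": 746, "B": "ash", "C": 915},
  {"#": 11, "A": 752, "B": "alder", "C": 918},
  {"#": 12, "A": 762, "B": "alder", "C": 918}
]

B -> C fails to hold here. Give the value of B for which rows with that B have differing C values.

B=pine: rows 1, 2, 3, 7 → C = 908, 908, 908, 908 ✓
B=alder: rows 4, 6, 11, 12 → C = 918, 918, 918, 918 ✓
B=elm: rows 5, 9 → C = 910, 910 ✓
B=ash: rows 8, 10 → C takes values {907, 915} — violation
The only B value with inconsistent C is B=ash.

ash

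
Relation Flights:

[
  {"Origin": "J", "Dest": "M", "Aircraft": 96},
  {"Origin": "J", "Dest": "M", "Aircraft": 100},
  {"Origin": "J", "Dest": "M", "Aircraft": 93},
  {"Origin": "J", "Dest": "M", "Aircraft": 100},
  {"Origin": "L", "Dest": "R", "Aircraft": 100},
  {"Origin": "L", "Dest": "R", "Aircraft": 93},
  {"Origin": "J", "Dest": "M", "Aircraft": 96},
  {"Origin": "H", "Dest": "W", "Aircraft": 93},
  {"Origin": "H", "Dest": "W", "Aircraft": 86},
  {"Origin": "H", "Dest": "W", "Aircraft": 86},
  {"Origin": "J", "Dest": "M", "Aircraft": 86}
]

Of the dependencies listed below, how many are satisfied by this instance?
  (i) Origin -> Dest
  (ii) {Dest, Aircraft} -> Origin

(i) Origin -> Dest: every LHS value maps to a single RHS value — holds.
(ii) {Dest, Aircraft} -> Origin: every LHS value maps to a single RHS value — holds.
2 of the 2 dependencies hold.

2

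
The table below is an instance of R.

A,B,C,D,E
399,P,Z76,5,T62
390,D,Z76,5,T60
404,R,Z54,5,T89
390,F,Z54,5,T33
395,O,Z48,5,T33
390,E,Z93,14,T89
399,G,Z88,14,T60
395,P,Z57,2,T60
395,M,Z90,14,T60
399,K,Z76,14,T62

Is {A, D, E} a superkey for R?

All 10 rows have distinct {A, D, E} values, so {A, D, E} → (all attributes) holds and {A, D, E} is a superkey.

Yes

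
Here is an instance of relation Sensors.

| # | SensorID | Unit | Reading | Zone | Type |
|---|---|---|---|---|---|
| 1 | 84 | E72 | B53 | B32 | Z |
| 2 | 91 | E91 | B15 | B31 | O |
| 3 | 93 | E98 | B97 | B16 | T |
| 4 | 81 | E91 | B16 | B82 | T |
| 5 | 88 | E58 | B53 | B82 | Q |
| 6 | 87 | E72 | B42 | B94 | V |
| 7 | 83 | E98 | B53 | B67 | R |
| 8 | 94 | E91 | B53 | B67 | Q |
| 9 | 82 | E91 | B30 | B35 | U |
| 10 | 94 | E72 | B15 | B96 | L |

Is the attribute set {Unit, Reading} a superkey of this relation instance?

Yes

All 10 rows have distinct {Unit, Reading} values, so {Unit, Reading} → (all attributes) holds and {Unit, Reading} is a superkey.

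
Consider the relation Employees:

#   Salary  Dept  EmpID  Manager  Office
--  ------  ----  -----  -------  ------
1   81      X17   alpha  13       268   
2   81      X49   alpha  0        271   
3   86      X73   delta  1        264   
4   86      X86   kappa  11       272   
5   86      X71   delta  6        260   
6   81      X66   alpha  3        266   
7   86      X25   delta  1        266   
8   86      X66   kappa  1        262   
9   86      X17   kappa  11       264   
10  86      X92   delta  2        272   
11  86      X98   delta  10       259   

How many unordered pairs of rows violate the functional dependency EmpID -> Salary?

0

EmpID=alpha: all 3 rows agree on Salary — 0 pairs.
EmpID=delta: all 5 rows agree on Salary — 0 pairs.
EmpID=kappa: all 3 rows agree on Salary — 0 pairs.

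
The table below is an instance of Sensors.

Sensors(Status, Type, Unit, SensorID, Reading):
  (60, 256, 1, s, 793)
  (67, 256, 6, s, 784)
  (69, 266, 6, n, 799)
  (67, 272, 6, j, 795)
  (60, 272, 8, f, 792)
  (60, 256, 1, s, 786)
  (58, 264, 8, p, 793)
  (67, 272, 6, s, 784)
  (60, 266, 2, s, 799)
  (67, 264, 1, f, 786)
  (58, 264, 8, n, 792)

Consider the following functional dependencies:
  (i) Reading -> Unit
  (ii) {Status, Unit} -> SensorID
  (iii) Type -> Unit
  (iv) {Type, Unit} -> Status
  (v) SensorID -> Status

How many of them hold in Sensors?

1

(i) Reading -> Unit: Reading=793: 2 rows → Unit takes values {1, 8} — violation; Reading=799: 2 rows → Unit takes values {6, 2} — violation — fails.
(ii) {Status, Unit} -> SensorID: (Status=67, Unit=6): 3 rows → SensorID takes values {s, j} — violation; (Status=58, Unit=8): 2 rows → SensorID takes values {p, n} — violation — fails.
(iii) Type -> Unit: Type=256: 3 rows → Unit takes values {1, 6} — violation; Type=266: 2 rows → Unit takes values {6, 2} — violation; Type=272: 3 rows → Unit takes values {6, 8} — violation; Type=264: 3 rows → Unit takes values {8, 1} — violation — fails.
(iv) {Type, Unit} -> Status: every LHS value maps to a single RHS value — holds.
(v) SensorID -> Status: SensorID=s: 5 rows → Status takes values {60, 67} — violation; SensorID=n: 2 rows → Status takes values {69, 58} — violation; SensorID=f: 2 rows → Status takes values {60, 67} — violation — fails.
1 of the 5 dependencies holds.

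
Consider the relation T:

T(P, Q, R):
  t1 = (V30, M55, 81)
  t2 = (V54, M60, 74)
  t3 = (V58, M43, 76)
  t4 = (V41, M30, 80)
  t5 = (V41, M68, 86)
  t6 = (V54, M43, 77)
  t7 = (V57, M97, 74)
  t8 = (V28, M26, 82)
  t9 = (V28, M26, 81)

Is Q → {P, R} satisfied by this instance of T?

Q=M55: row 1 → {P,R} = (V30, 81) ✓
Q=M60: row 2 → {P,R} = (V54, 74) ✓
Q=M43: rows 3, 6 → {P,R} takes values {(V58, 76), (V54, 77)} — violation
Q=M30: row 4 → {P,R} = (V41, 80) ✓
Q=M68: row 5 → {P,R} = (V41, 86) ✓
Q=M97: row 7 → {P,R} = (V57, 74) ✓
Q=M26: rows 8, 9 → {P,R} takes values {(V28, 82), (V28, 81)} — violation
Two rows agree on Q but differ on {P, R}, so Q → {P, R} does not hold.

No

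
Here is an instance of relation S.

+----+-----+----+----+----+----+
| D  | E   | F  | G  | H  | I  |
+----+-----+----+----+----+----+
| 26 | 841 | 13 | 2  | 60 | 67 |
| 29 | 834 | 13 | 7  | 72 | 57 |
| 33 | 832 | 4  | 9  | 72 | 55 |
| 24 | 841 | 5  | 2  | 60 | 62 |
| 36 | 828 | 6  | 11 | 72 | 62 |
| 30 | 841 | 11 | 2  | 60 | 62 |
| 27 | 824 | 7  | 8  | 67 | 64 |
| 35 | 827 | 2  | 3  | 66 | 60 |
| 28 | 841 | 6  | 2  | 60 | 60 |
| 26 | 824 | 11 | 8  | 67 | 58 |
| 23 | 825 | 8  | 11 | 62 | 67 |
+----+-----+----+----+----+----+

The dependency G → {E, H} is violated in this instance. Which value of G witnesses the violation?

G=2: 4 rows → {E,H} = (841, 60), (841, 60), (841, 60), (841, 60) ✓
G=7: 1 row → {E,H} = (834, 72) ✓
G=9: 1 row → {E,H} = (832, 72) ✓
G=11: 2 rows → {E,H} takes values {(828, 72), (825, 62)} — violation
G=8: 2 rows → {E,H} = (824, 67), (824, 67) ✓
G=3: 1 row → {E,H} = (827, 66) ✓
The only G value with inconsistent RHS is G=11.

11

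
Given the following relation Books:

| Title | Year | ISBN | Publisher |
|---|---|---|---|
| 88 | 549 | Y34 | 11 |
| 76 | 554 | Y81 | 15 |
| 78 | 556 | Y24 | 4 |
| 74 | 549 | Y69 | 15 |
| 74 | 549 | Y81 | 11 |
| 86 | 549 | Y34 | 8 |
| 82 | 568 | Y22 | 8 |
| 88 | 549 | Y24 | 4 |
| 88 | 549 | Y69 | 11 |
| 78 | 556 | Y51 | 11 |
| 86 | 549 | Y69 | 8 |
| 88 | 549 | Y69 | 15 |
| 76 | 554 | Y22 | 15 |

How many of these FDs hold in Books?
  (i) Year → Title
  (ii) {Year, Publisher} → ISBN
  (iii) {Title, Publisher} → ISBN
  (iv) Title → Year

(i) Year → Title: Year=549: 8 rows → Title takes values {88, 74, 86} — violation — fails.
(ii) {Year, Publisher} → ISBN: (Year=549, Publisher=11): 3 rows → ISBN takes values {Y34, Y81, Y69} — violation; (Year=554, Publisher=15): 2 rows → ISBN takes values {Y81, Y22} — violation; (Year=549, Publisher=8): 2 rows → ISBN takes values {Y34, Y69} — violation — fails.
(iii) {Title, Publisher} → ISBN: (Title=88, Publisher=11): 2 rows → ISBN takes values {Y34, Y69} — violation; (Title=76, Publisher=15): 2 rows → ISBN takes values {Y81, Y22} — violation; (Title=86, Publisher=8): 2 rows → ISBN takes values {Y34, Y69} — violation — fails.
(iv) Title → Year: every LHS value maps to a single RHS value — holds.
1 of the 4 dependencies holds.

1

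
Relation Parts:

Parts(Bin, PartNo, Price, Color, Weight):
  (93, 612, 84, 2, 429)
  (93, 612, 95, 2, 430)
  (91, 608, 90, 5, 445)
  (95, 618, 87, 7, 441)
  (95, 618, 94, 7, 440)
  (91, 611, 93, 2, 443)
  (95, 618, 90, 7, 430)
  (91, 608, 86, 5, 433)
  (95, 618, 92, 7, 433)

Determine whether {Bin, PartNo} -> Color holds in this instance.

Yes

(Bin=93, PartNo=612): 2 rows → Color = 2, 2 ✓
(Bin=91, PartNo=608): 2 rows → Color = 5, 5 ✓
(Bin=95, PartNo=618): 4 rows → Color = 7, 7, 7, 7 ✓
(Bin=91, PartNo=611): 1 row → Color = 2 ✓
Every {Bin, PartNo} value is associated with a single Color value, so {Bin, PartNo} -> Color holds.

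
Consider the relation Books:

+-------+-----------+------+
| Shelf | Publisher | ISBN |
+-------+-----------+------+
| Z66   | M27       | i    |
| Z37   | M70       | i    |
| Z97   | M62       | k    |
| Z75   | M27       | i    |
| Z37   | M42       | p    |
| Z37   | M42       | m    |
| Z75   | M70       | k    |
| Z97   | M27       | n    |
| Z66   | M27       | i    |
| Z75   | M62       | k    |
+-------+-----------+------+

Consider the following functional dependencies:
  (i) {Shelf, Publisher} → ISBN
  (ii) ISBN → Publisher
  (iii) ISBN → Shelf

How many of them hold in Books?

0

(i) {Shelf, Publisher} → ISBN: (Shelf=Z37, Publisher=M42): 2 rows → ISBN takes values {p, m} — violation — fails.
(ii) ISBN → Publisher: ISBN=i: 4 rows → Publisher takes values {M27, M70} — violation; ISBN=k: 3 rows → Publisher takes values {M62, M70} — violation — fails.
(iii) ISBN → Shelf: ISBN=i: 4 rows → Shelf takes values {Z66, Z37, Z75} — violation; ISBN=k: 3 rows → Shelf takes values {Z97, Z75} — violation — fails.
None of the 3 dependencies hold.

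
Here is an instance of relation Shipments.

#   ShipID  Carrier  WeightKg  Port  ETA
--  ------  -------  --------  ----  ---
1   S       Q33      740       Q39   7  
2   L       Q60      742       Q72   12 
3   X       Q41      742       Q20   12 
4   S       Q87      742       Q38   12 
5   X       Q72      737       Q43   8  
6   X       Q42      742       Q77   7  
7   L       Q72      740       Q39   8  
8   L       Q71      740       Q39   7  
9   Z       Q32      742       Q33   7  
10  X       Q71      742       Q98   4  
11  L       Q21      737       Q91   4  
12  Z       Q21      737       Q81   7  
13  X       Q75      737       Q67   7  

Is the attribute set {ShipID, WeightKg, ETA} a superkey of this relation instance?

Yes

All 13 rows have distinct {ShipID, WeightKg, ETA} values, so {ShipID, WeightKg, ETA} → (all attributes) holds and {ShipID, WeightKg, ETA} is a superkey.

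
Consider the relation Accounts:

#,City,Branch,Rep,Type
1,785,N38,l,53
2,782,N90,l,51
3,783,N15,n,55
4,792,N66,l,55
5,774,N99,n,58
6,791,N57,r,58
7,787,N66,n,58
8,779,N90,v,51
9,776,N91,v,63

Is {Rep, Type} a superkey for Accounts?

Rows 5 and 7 have the same {Rep, Type} value (Rep=n, Type=58) but are distinct tuples, so {Rep, Type} does not determine every attribute — not a superkey.

No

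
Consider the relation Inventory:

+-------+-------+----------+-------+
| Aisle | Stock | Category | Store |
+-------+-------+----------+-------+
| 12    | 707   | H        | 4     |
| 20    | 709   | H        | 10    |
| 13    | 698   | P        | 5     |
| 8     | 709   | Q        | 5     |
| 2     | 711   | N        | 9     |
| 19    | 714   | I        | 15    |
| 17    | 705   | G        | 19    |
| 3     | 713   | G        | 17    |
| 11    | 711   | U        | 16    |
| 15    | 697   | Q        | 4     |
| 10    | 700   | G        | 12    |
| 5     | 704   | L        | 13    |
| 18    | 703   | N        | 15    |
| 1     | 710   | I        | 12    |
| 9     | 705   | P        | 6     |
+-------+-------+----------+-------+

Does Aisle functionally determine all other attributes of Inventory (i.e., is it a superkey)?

All 15 rows have distinct Aisle values, so Aisle → (all attributes) holds and Aisle is a superkey.

Yes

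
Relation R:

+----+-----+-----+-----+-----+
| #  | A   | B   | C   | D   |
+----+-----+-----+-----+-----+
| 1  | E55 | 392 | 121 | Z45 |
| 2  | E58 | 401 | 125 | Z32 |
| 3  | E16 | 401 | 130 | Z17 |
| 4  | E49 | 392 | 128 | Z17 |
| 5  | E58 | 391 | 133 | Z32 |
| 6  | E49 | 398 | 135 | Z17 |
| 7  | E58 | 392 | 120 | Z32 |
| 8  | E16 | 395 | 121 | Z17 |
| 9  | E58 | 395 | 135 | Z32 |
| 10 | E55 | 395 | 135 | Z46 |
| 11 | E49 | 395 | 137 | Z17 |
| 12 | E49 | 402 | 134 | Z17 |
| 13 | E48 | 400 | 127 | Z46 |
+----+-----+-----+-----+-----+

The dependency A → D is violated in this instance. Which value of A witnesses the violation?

A=E55: rows 1, 10 → D takes values {Z45, Z46} — violation
A=E58: rows 2, 5, 7, 9 → D = Z32, Z32, Z32, Z32 ✓
A=E16: rows 3, 8 → D = Z17, Z17 ✓
A=E49: rows 4, 6, 11, 12 → D = Z17, Z17, Z17, Z17 ✓
A=E48: row 13 → D = Z46 ✓
The only A value with inconsistent D is A=E55.

E55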